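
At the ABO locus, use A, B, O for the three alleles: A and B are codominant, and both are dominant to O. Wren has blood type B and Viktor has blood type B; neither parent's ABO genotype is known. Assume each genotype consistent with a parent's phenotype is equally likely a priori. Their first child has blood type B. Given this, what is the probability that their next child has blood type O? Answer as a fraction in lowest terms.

Possible genotypes: Wren ∈ {BB, BO}; Viktor ∈ {BB, BO}.
Weight each parental genotype pair by prior × P(type-B child):
  BB × BB: posterior weight 4/15; P(next child type O) = 0.
  BB × BO: posterior weight 4/15; P(next child type O) = 0.
  BO × BB: posterior weight 4/15; P(next child type O) = 0.
  BO × BO: posterior weight 1/5; P(next child type O) = 1/4.
Weighted sum = 1/20.

1/20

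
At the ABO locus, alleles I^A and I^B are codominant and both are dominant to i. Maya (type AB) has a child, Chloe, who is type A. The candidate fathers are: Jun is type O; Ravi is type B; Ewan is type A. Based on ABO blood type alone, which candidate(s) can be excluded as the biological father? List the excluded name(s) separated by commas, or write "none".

none

A candidate is excluded only if no genotype consistent with his phenotype could produce a type A child with a type AB mother.
Every candidate has at least one consistent genotype combination, so none can be excluded.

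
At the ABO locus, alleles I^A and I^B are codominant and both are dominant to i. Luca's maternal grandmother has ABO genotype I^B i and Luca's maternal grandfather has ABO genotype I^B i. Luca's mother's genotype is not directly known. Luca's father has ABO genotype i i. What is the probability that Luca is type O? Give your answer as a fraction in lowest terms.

Luca's mother's ABO genotype from I^B i × I^B i: 1/4 I^B I^B, 1/2 I^B i, 1/4 i i.
Crossing each possibility with the father i i and summing P(type O): 1/4·0 + 1/2·1/2 + 1/4·1 = 1/2.

1/2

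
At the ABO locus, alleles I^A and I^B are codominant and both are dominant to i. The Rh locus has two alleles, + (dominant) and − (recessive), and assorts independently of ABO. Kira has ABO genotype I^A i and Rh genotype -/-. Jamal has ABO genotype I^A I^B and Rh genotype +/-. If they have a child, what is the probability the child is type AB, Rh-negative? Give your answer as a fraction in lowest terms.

ABO cross I^A i × I^A I^B → offspring phenotypes: 1/2 A, 1/4 B, 1/4 AB.
Rh cross -/- × +/- → 1/2 Rh+, 1/2 Rh-.
Independent loci: P(type AB, Rh-negative) = 1/4 × 1/2 = 1/8.

1/8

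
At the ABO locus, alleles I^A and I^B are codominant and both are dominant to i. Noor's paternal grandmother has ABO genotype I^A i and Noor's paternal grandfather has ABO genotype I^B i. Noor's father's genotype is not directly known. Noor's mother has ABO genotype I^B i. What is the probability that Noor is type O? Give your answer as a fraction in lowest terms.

Noor's father's ABO genotype from I^A i × I^B i: 1/4 I^A I^B, 1/4 I^A i, 1/4 I^B i, 1/4 i i.
Crossing each possibility with the mother I^B i and summing P(type O): 1/4·0 + 1/4·1/4 + 1/4·1/4 + 1/4·1/2 = 1/4.

1/4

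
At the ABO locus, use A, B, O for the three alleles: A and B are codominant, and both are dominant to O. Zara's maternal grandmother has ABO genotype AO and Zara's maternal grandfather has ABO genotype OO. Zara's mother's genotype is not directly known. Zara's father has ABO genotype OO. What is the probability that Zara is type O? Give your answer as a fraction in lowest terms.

3/4

Zara's mother's ABO genotype from AO × OO: 1/2 AO, 1/2 OO.
Crossing each possibility with the father OO and summing P(type O): 1/2·1/2 + 1/2·1 = 3/4.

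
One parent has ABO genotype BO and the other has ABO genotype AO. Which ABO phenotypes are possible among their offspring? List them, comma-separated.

O, A, B, AB

Gametes from BO × AO give offspring ABO genotypes AB, AO, BO, OO, i.e. phenotypes O, A, B, AB.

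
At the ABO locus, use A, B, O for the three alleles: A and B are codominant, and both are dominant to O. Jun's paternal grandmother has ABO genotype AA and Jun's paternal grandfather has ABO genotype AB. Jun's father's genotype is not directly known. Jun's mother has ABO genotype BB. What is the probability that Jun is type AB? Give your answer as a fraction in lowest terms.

3/4

Jun's father's ABO genotype from AA × AB: 1/2 AA, 1/2 AB.
Crossing each possibility with the mother BB and summing P(type AB): 1/2·1 + 1/2·1/2 = 3/4.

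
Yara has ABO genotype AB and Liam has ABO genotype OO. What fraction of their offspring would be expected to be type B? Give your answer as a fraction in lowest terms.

1/2

ABO cross AB × OO → offspring phenotypes: 1/2 A, 1/2 B.
So P(type B) = 1/2.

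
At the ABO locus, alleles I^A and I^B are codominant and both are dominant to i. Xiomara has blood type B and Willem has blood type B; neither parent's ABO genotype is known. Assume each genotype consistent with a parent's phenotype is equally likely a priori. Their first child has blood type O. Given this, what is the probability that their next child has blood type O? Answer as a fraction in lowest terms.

1/4

Possible genotypes: Xiomara ∈ {I^B I^B, I^B i}; Willem ∈ {I^B I^B, I^B i}.
Weight each parental genotype pair by prior × P(type-O child):
  I^B i × I^B i: posterior weight 1; P(next child type O) = 1/4.
Weighted sum = 1/4.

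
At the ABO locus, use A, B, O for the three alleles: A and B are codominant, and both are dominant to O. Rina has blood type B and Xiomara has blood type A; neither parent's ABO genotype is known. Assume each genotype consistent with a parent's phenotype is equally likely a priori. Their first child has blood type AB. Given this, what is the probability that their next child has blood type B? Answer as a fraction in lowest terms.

Possible genotypes: Rina ∈ {BB, BO}; Xiomara ∈ {AA, AO}.
Weight each parental genotype pair by prior × P(type-AB child):
  BB × AA: posterior weight 4/9; P(next child type B) = 0.
  BB × AO: posterior weight 2/9; P(next child type B) = 1/2.
  BO × AA: posterior weight 2/9; P(next child type B) = 0.
  BO × AO: posterior weight 1/9; P(next child type B) = 1/4.
Weighted sum = 5/36.

5/36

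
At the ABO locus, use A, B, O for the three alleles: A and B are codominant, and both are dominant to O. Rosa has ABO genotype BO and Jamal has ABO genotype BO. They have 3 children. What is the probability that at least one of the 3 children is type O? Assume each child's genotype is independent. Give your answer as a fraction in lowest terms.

37/64

ABO cross BO × BO → 1/4 O, 3/4 B.
So P(type O) = 1/4 per child.
P(none) = (3/4)^3 = 27/64; P(at least one) = 1 − 27/64 = 37/64.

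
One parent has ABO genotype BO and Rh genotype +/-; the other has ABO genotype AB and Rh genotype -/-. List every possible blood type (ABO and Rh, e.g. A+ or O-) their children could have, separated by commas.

Gametes from BO × AB give offspring ABO genotypes AB, AO, BB, BO, i.e. phenotypes A, B, AB.
Rh cross +/- × -/- → phenotypes Rh+, Rh-.
Combining independently: A+, A-, B+, B-, AB+, AB-.

A+, A-, B+, B-, AB+, AB-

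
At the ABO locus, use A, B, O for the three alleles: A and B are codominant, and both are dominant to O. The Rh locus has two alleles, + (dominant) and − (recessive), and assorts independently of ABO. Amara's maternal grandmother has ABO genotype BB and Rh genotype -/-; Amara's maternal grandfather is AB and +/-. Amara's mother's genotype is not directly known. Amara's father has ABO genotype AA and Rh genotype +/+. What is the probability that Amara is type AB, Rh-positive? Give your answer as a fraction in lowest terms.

Amara's mother's ABO genotype from BB × AB: 1/2 AB, 1/2 BB.
Crossing each possibility with the father AA and summing P(type AB): 1/2·1/2 + 1/2·1 = 3/4.
Similarly for Rh via the mother's Rh distribution: P(Rh+) = 1.
Independent loci: 3/4 × 1 = 3/4.

3/4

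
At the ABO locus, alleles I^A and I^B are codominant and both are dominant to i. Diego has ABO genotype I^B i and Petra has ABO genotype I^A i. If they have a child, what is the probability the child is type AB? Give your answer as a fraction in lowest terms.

ABO cross I^B i × I^A i → offspring phenotypes: 1/4 O, 1/4 A, 1/4 B, 1/4 AB.
So P(type AB) = 1/4.

1/4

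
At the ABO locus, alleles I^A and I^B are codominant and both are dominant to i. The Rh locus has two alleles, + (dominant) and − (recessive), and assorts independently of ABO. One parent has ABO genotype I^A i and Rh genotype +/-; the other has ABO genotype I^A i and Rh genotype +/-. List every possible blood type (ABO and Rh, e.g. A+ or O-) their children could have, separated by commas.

Gametes from I^A i × I^A i give offspring ABO genotypes I^A I^A, I^A i, i i, i.e. phenotypes O, A.
Rh cross +/- × +/- → phenotypes Rh+, Rh-.
Combining independently: O+, O-, A+, A-.

O+, O-, A+, A-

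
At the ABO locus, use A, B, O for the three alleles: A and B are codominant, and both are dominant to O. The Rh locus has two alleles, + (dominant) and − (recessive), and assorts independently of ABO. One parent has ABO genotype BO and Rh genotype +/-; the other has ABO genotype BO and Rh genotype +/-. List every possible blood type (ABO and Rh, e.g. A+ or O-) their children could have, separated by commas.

O+, O-, B+, B-

Gametes from BO × BO give offspring ABO genotypes BB, BO, OO, i.e. phenotypes O, B.
Rh cross +/- × +/- → phenotypes Rh+, Rh-.
Combining independently: O+, O-, B+, B-.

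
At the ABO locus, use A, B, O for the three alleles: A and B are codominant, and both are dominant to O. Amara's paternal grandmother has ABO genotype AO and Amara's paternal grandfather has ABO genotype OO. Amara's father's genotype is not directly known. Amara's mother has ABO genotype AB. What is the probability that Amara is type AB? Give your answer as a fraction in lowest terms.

1/8

Amara's father's ABO genotype from AO × OO: 1/2 AO, 1/2 OO.
Crossing each possibility with the mother AB and summing P(type AB): 1/2·1/4 + 1/2·0 = 1/8.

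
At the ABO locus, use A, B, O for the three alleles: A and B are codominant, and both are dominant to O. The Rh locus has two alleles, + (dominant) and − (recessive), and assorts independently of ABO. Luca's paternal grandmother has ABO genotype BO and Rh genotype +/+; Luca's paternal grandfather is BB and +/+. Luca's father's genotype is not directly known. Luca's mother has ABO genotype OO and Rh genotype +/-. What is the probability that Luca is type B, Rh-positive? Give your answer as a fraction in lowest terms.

3/4

Luca's father's ABO genotype from BO × BB: 1/2 BB, 1/2 BO.
Crossing each possibility with the mother OO and summing P(type B): 1/2·1 + 1/2·1/2 = 3/4.
Similarly for Rh via the father's Rh distribution: P(Rh+) = 1.
Independent loci: 3/4 × 1 = 3/4.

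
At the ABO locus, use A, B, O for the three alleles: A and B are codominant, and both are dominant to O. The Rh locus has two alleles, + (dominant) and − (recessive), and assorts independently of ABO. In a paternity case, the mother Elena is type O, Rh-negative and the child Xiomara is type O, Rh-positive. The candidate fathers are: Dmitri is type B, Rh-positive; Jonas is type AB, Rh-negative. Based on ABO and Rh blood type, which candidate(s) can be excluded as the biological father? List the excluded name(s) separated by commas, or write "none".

Jonas

A candidate is excluded only if no genotype consistent with his phenotype could produce a type O, Rh-positive child with a type O, Rh-negative mother.
Jonas (type AB, Rh-): no genotype consistent with that phenotype can produce a type-O Rh+ child with a type-O mother.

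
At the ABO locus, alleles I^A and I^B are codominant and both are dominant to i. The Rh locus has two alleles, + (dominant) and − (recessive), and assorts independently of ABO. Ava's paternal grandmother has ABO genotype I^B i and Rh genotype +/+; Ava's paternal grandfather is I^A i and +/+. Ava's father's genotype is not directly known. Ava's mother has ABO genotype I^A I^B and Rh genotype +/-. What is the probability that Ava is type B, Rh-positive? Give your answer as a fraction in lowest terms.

3/8

Ava's father's ABO genotype from I^B i × I^A i: 1/4 I^A I^B, 1/4 I^A i, 1/4 I^B i, 1/4 i i.
Crossing each possibility with the mother I^A I^B and summing P(type B): 1/4·1/4 + 1/4·1/4 + 1/4·1/2 + 1/4·1/2 = 3/8.
Similarly for Rh via the father's Rh distribution: P(Rh+) = 1.
Independent loci: 3/8 × 1 = 3/8.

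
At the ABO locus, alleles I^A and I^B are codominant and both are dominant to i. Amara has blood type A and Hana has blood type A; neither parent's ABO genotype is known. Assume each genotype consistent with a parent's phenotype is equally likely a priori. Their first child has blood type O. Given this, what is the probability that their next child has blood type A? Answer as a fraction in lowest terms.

3/4

Possible genotypes: Amara ∈ {I^A I^A, I^A i}; Hana ∈ {I^A I^A, I^A i}.
Weight each parental genotype pair by prior × P(type-O child):
  I^A i × I^A i: posterior weight 1; P(next child type A) = 3/4.
Weighted sum = 3/4.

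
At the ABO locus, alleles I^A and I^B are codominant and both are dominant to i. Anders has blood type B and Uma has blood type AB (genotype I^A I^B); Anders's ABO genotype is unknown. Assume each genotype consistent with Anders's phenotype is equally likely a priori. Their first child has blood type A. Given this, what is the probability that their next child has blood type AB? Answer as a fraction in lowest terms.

Possible genotypes: Anders ∈ {I^B I^B, I^B i}; Uma ∈ {I^A I^B}.
Weight each parental genotype pair by prior × P(type-A child):
  I^B i × I^A I^B: posterior weight 1; P(next child type AB) = 1/4.
Weighted sum = 1/4.

1/4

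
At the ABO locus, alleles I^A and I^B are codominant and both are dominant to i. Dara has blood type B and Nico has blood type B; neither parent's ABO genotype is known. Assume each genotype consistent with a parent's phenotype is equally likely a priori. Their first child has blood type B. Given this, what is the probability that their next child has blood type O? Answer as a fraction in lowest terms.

1/20

Possible genotypes: Dara ∈ {I^B I^B, I^B i}; Nico ∈ {I^B I^B, I^B i}.
Weight each parental genotype pair by prior × P(type-B child):
  I^B I^B × I^B I^B: posterior weight 4/15; P(next child type O) = 0.
  I^B I^B × I^B i: posterior weight 4/15; P(next child type O) = 0.
  I^B i × I^B I^B: posterior weight 4/15; P(next child type O) = 0.
  I^B i × I^B i: posterior weight 1/5; P(next child type O) = 1/4.
Weighted sum = 1/20.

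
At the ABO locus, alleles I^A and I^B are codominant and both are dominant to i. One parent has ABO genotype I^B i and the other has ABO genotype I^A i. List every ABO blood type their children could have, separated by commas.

O, A, B, AB

Gametes from I^B i × I^A i give offspring ABO genotypes I^A I^B, I^A i, I^B i, i i, i.e. phenotypes O, A, B, AB.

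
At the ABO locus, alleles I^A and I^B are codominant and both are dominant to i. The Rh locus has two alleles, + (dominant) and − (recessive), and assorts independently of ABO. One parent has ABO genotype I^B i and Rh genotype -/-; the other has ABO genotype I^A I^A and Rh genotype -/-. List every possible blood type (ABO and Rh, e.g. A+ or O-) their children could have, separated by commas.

Gametes from I^B i × I^A I^A give offspring ABO genotypes I^A I^B, I^A i, i.e. phenotypes A, AB.
Rh cross -/- × -/- → phenotypes Rh-.
Combining independently: A-, AB-.

A-, AB-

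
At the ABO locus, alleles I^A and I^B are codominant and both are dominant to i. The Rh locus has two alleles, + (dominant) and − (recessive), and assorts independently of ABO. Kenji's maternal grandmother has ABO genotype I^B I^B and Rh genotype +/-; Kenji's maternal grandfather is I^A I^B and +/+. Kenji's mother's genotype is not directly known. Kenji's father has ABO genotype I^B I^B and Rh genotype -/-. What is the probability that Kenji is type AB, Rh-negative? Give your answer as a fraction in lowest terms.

Kenji's mother's ABO genotype from I^B I^B × I^A I^B: 1/2 I^A I^B, 1/2 I^B I^B.
Crossing each possibility with the father I^B I^B and summing P(type AB): 1/2·1/2 + 1/2·0 = 1/4.
Similarly for Rh via the mother's Rh distribution: P(Rh-) = 1/4.
Independent loci: 1/4 × 1/4 = 1/16.

1/16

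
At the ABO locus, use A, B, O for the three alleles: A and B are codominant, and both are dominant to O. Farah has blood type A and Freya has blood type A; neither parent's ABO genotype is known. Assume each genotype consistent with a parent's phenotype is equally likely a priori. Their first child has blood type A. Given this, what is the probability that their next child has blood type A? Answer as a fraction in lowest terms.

19/20

Possible genotypes: Farah ∈ {AA, AO}; Freya ∈ {AA, AO}.
Weight each parental genotype pair by prior × P(type-A child):
  AA × AA: posterior weight 4/15; P(next child type A) = 1.
  AA × AO: posterior weight 4/15; P(next child type A) = 1.
  AO × AA: posterior weight 4/15; P(next child type A) = 1.
  AO × AO: posterior weight 1/5; P(next child type A) = 3/4.
Weighted sum = 19/20.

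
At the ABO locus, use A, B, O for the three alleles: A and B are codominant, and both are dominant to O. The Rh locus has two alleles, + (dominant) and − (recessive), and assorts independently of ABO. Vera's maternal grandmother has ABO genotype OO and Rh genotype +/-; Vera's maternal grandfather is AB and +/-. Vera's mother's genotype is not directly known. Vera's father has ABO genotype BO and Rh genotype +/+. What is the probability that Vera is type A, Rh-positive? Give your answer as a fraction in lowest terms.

1/8

Vera's mother's ABO genotype from OO × AB: 1/2 AO, 1/2 BO.
Crossing each possibility with the father BO and summing P(type A): 1/2·1/4 + 1/2·0 = 1/8.
Similarly for Rh via the mother's Rh distribution: P(Rh+) = 1.
Independent loci: 1/8 × 1 = 1/8.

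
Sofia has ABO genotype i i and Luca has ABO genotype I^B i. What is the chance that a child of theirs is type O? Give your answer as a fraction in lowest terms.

1/2

ABO cross i i × I^B i → offspring phenotypes: 1/2 O, 1/2 B.
So P(type O) = 1/2.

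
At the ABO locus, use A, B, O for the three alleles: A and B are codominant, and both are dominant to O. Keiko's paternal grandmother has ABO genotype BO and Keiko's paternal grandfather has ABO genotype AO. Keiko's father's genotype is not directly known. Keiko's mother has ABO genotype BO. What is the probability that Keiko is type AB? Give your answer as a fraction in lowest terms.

1/8

Keiko's father's ABO genotype from BO × AO: 1/4 AB, 1/4 AO, 1/4 BO, 1/4 OO.
Crossing each possibility with the mother BO and summing P(type AB): 1/4·1/4 + 1/4·1/4 + 1/4·0 + 1/4·0 = 1/8.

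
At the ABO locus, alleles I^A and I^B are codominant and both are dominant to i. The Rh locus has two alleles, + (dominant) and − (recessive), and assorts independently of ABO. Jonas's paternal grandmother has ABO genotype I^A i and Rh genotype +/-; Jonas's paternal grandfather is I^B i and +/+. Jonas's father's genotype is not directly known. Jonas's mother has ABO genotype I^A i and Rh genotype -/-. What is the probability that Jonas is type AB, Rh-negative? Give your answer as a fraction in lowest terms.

Jonas's father's ABO genotype from I^A i × I^B i: 1/4 I^A I^B, 1/4 I^A i, 1/4 I^B i, 1/4 i i.
Crossing each possibility with the mother I^A i and summing P(type AB): 1/4·1/4 + 1/4·0 + 1/4·1/4 + 1/4·0 = 1/8.
Similarly for Rh via the father's Rh distribution: P(Rh-) = 1/4.
Independent loci: 1/8 × 1/4 = 1/32.

1/32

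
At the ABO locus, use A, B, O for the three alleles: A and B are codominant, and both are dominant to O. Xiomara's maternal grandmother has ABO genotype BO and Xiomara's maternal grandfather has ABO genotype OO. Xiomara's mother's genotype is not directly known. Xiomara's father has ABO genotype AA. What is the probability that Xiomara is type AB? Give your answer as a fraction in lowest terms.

1/4

Xiomara's mother's ABO genotype from BO × OO: 1/2 BO, 1/2 OO.
Crossing each possibility with the father AA and summing P(type AB): 1/2·1/2 + 1/2·0 = 1/4.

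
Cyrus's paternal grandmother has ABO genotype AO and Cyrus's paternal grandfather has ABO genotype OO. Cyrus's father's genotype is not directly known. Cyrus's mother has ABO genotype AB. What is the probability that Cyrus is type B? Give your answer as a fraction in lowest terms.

Cyrus's father's ABO genotype from AO × OO: 1/2 AO, 1/2 OO.
Crossing each possibility with the mother AB and summing P(type B): 1/2·1/4 + 1/2·1/2 = 3/8.

3/8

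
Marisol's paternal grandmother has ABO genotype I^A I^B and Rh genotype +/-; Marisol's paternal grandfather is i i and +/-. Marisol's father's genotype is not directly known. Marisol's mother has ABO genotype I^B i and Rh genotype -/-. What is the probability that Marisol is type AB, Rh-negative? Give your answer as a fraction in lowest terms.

1/16

Marisol's father's ABO genotype from I^A I^B × i i: 1/2 I^A i, 1/2 I^B i.
Crossing each possibility with the mother I^B i and summing P(type AB): 1/2·1/4 + 1/2·0 = 1/8.
Similarly for Rh via the father's Rh distribution: P(Rh-) = 1/2.
Independent loci: 1/8 × 1/2 = 1/16.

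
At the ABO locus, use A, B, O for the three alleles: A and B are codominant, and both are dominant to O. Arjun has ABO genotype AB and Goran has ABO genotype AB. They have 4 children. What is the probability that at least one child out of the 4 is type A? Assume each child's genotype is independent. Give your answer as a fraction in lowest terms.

175/256

ABO cross AB × AB → 1/4 A, 1/4 B, 1/2 AB.
So P(type A) = 1/4 per child.
P(none) = (3/4)^4 = 81/256; P(at least one) = 1 − 81/256 = 175/256.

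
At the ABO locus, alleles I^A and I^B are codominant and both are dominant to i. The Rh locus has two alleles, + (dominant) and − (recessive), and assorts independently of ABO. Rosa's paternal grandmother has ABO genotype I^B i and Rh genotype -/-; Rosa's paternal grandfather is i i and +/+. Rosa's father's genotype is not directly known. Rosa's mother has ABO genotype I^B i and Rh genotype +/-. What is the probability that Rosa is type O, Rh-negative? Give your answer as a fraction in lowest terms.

3/32

Rosa's father's ABO genotype from I^B i × i i: 1/2 I^B i, 1/2 i i.
Crossing each possibility with the mother I^B i and summing P(type O): 1/2·1/4 + 1/2·1/2 = 3/8.
Similarly for Rh via the father's Rh distribution: P(Rh-) = 1/4.
Independent loci: 3/8 × 1/4 = 3/32.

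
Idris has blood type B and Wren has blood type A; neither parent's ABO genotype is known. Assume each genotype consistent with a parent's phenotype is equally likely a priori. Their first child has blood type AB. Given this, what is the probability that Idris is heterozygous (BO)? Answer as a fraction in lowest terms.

Possible genotypes: Idris ∈ {BB, BO}; Wren ∈ {AA, AO}.
Weight each parental genotype pair by prior × P(type-AB child):
  BB × AA: posterior weight 4/9.
  BB × AO: posterior weight 2/9.
  BO × AA: posterior weight 2/9.
  BO × AO: posterior weight 1/9.
Sum the posterior weight over pairs where Idris is BO: 1/3.

1/3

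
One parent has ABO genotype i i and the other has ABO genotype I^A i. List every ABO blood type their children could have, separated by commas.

O, A

Gametes from i i × I^A i give offspring ABO genotypes I^A i, i i, i.e. phenotypes O, A.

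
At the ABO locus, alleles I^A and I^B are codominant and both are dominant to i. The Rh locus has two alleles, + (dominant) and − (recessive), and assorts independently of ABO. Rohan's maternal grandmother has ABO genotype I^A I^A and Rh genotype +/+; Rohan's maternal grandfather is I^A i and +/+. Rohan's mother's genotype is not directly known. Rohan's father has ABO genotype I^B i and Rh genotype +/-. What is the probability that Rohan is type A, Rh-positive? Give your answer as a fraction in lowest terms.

Rohan's mother's ABO genotype from I^A I^A × I^A i: 1/2 I^A I^A, 1/2 I^A i.
Crossing each possibility with the father I^B i and summing P(type A): 1/2·1/2 + 1/2·1/4 = 3/8.
Similarly for Rh via the mother's Rh distribution: P(Rh+) = 1.
Independent loci: 3/8 × 1 = 3/8.

3/8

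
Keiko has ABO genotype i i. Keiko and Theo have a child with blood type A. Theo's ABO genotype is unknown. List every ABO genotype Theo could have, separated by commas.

For each candidate genotype of Theo, check whether crossing it with i i can produce every observed child phenotype.
  I^A I^A → possible child types {A} ✓
  I^A I^B → possible child types {A, B} ✓
  I^A i → possible child types {O, A} ✓
  I^B I^B → possible child types {B} ✗
  I^B i → possible child types {O, B} ✗
  i i → possible child types {O} ✗

I^A I^A, I^A I^B, I^A i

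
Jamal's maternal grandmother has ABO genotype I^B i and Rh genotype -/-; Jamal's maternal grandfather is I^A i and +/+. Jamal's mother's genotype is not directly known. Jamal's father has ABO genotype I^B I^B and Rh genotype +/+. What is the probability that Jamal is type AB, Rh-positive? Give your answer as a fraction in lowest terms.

1/4

Jamal's mother's ABO genotype from I^B i × I^A i: 1/4 I^A I^B, 1/4 I^A i, 1/4 I^B i, 1/4 i i.
Crossing each possibility with the father I^B I^B and summing P(type AB): 1/4·1/2 + 1/4·1/2 + 1/4·0 + 1/4·0 = 1/4.
Similarly for Rh via the mother's Rh distribution: P(Rh+) = 1.
Independent loci: 1/4 × 1 = 1/4.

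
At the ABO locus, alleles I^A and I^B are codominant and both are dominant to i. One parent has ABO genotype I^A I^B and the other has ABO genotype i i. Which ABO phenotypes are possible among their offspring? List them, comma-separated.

Gametes from I^A I^B × i i give offspring ABO genotypes I^A i, I^B i, i.e. phenotypes A, B.

A, B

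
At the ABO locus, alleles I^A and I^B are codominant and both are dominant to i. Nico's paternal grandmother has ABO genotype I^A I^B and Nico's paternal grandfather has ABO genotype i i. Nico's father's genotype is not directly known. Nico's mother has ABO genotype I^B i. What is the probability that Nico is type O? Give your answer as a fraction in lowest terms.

1/4

Nico's father's ABO genotype from I^A I^B × i i: 1/2 I^A i, 1/2 I^B i.
Crossing each possibility with the mother I^B i and summing P(type O): 1/2·1/4 + 1/2·1/4 = 1/4.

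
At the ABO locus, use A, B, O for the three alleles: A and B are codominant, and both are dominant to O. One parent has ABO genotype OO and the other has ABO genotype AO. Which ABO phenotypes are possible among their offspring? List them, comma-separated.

Gametes from OO × AO give offspring ABO genotypes AO, OO, i.e. phenotypes O, A.

O, A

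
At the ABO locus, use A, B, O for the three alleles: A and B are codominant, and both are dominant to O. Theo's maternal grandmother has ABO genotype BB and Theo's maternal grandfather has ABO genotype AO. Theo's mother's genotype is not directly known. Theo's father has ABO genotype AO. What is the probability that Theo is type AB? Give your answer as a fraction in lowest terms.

1/4

Theo's mother's ABO genotype from BB × AO: 1/2 AB, 1/2 BO.
Crossing each possibility with the father AO and summing P(type AB): 1/2·1/4 + 1/2·1/4 = 1/4.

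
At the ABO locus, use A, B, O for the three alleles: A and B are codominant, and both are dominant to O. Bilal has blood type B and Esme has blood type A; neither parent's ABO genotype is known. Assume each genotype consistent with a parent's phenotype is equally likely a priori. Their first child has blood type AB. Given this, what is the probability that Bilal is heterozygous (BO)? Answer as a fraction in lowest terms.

1/3

Possible genotypes: Bilal ∈ {BB, BO}; Esme ∈ {AA, AO}.
Weight each parental genotype pair by prior × P(type-AB child):
  BB × AA: posterior weight 4/9.
  BB × AO: posterior weight 2/9.
  BO × AA: posterior weight 2/9.
  BO × AO: posterior weight 1/9.
Sum the posterior weight over pairs where Bilal is BO: 1/3.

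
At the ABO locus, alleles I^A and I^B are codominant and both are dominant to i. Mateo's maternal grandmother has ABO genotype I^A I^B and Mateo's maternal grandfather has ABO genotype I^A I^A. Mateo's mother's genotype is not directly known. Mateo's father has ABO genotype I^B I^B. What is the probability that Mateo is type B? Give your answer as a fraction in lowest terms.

Mateo's mother's ABO genotype from I^A I^B × I^A I^A: 1/2 I^A I^A, 1/2 I^A I^B.
Crossing each possibility with the father I^B I^B and summing P(type B): 1/2·0 + 1/2·1/2 = 1/4.

1/4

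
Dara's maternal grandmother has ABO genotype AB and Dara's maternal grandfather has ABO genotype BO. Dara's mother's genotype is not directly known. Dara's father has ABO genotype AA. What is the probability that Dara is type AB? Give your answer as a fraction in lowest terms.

1/2

Dara's mother's ABO genotype from AB × BO: 1/4 AB, 1/4 AO, 1/4 BB, 1/4 BO.
Crossing each possibility with the father AA and summing P(type AB): 1/4·1/2 + 1/4·0 + 1/4·1 + 1/4·1/2 = 1/2.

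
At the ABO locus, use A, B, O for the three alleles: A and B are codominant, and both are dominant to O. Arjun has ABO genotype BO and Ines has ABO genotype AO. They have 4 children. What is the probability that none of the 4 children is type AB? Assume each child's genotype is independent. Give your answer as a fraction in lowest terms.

81/256

ABO cross BO × AO → 1/4 O, 1/4 A, 1/4 B, 1/4 AB.
So P(type AB) = 1/4 per child.
P(not type AB) = 3/4 for one child; (3/4)^4 = 81/256.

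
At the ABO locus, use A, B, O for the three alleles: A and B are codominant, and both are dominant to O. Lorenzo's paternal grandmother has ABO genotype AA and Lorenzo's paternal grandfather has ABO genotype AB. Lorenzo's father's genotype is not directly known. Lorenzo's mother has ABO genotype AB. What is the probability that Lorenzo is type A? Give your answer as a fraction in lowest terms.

Lorenzo's father's ABO genotype from AA × AB: 1/2 AA, 1/2 AB.
Crossing each possibility with the mother AB and summing P(type A): 1/2·1/2 + 1/2·1/4 = 3/8.

3/8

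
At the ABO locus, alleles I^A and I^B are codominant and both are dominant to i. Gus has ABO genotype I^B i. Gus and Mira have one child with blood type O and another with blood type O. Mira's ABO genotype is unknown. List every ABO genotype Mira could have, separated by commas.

I^A i, I^B i, i i

For each candidate genotype of Mira, check whether crossing it with I^B i can produce every observed child phenotype.
  I^A I^A → possible child types {A, AB} ✗
  I^A I^B → possible child types {A, B, AB} ✗
  I^A i → possible child types {O, A, B, AB} ✓
  I^B I^B → possible child types {B} ✗
  I^B i → possible child types {O, B} ✓
  i i → possible child types {O, B} ✓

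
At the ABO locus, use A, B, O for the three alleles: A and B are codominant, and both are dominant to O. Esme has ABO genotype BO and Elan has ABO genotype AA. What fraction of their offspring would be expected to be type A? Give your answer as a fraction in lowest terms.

1/2

ABO cross BO × AA → offspring phenotypes: 1/2 A, 1/2 AB.
So P(type A) = 1/2.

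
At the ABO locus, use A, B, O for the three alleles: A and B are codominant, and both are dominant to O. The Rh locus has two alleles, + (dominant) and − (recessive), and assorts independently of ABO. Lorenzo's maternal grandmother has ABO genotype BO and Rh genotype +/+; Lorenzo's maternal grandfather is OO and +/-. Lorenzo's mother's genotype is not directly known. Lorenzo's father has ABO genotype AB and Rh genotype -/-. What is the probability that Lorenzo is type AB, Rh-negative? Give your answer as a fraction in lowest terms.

1/32

Lorenzo's mother's ABO genotype from BO × OO: 1/2 BO, 1/2 OO.
Crossing each possibility with the father AB and summing P(type AB): 1/2·1/4 + 1/2·0 = 1/8.
Similarly for Rh via the mother's Rh distribution: P(Rh-) = 1/4.
Independent loci: 1/8 × 1/4 = 1/32.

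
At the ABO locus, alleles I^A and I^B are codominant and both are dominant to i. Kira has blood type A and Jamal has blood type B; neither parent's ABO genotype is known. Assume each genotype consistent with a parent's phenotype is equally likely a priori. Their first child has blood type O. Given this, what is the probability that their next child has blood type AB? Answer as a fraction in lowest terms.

Possible genotypes: Kira ∈ {I^A I^A, I^A i}; Jamal ∈ {I^B I^B, I^B i}.
Weight each parental genotype pair by prior × P(type-O child):
  I^A i × I^B i: posterior weight 1; P(next child type AB) = 1/4.
Weighted sum = 1/4.

1/4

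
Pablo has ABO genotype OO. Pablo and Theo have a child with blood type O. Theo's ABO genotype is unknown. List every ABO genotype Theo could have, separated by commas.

AO, BO, OO

For each candidate genotype of Theo, check whether crossing it with OO can produce every observed child phenotype.
  AA → possible child types {A} ✗
  AB → possible child types {A, B} ✗
  AO → possible child types {O, A} ✓
  BB → possible child types {B} ✗
  BO → possible child types {O, B} ✓
  OO → possible child types {O} ✓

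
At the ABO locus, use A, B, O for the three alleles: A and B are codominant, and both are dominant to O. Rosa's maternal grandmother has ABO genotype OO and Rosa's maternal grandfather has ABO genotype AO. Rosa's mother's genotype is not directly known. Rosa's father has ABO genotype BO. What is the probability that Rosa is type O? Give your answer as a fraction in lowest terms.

3/8

Rosa's mother's ABO genotype from OO × AO: 1/2 AO, 1/2 OO.
Crossing each possibility with the father BO and summing P(type O): 1/2·1/4 + 1/2·1/2 = 3/8.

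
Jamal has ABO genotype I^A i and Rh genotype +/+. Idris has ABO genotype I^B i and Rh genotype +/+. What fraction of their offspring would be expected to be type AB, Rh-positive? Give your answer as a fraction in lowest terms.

1/4

ABO cross I^A i × I^B i → offspring phenotypes: 1/4 O, 1/4 A, 1/4 B, 1/4 AB.
Rh cross +/+ × +/+ → 1 Rh+.
Independent loci: P(type AB, Rh-positive) = 1/4 × 1 = 1/4.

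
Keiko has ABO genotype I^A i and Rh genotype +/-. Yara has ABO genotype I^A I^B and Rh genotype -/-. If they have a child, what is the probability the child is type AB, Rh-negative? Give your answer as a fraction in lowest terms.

1/8

ABO cross I^A i × I^A I^B → offspring phenotypes: 1/2 A, 1/4 B, 1/4 AB.
Rh cross +/- × -/- → 1/2 Rh+, 1/2 Rh-.
Independent loci: P(type AB, Rh-negative) = 1/4 × 1/2 = 1/8.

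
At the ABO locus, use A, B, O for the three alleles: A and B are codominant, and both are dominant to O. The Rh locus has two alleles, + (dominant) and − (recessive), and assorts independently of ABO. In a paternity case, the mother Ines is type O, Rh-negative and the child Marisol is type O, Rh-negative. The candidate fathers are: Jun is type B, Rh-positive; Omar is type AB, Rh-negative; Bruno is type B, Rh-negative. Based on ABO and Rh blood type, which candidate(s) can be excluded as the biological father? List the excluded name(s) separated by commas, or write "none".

Omar

A candidate is excluded only if no genotype consistent with his phenotype could produce a type O, Rh-negative child with a type O, Rh-negative mother.
Omar (type AB, Rh-): no genotype consistent with that phenotype can produce a type-O Rh- child with a type-O mother.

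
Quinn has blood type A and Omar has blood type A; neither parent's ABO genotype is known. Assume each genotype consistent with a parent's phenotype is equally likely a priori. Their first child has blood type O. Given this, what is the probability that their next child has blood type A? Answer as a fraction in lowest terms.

Possible genotypes: Quinn ∈ {I^A I^A, I^A i}; Omar ∈ {I^A I^A, I^A i}.
Weight each parental genotype pair by prior × P(type-O child):
  I^A i × I^A i: posterior weight 1; P(next child type A) = 3/4.
Weighted sum = 3/4.

3/4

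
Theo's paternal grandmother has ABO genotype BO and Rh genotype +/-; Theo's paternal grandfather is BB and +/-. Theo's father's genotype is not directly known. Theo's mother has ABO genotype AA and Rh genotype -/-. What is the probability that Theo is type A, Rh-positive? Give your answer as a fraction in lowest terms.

Theo's father's ABO genotype from BO × BB: 1/2 BB, 1/2 BO.
Crossing each possibility with the mother AA and summing P(type A): 1/2·0 + 1/2·1/2 = 1/4.
Similarly for Rh via the father's Rh distribution: P(Rh+) = 1/2.
Independent loci: 1/4 × 1/2 = 1/8.

1/8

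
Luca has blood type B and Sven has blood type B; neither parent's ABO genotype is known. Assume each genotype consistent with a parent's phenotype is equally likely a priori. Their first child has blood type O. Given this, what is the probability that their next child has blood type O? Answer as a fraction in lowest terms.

Possible genotypes: Luca ∈ {I^B I^B, I^B i}; Sven ∈ {I^B I^B, I^B i}.
Weight each parental genotype pair by prior × P(type-O child):
  I^B i × I^B i: posterior weight 1; P(next child type O) = 1/4.
Weighted sum = 1/4.

1/4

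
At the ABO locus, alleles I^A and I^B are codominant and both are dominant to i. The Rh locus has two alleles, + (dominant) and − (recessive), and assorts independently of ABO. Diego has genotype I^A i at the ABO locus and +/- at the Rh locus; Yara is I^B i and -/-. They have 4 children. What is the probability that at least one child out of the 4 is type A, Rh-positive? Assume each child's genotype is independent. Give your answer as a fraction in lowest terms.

1695/4096

ABO cross I^A i × I^B i → 1/4 O, 1/4 A, 1/4 B, 1/4 AB.
Rh cross +/- × -/- → 1/2 Rh+, 1/2 Rh-; so P(type A, Rh-positive) = 1/4 × 1/2 = 1/8 per child.
P(none) = (7/8)^4 = 2401/4096; P(at least one) = 1 − 2401/4096 = 1695/4096.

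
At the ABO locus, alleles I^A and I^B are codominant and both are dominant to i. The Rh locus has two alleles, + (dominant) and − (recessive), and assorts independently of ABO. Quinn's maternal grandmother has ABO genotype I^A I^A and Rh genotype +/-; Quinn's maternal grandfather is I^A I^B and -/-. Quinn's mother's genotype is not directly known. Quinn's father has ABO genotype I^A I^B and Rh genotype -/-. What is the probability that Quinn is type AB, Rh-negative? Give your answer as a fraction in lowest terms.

Quinn's mother's ABO genotype from I^A I^A × I^A I^B: 1/2 I^A I^A, 1/2 I^A I^B.
Crossing each possibility with the father I^A I^B and summing P(type AB): 1/2·1/2 + 1/2·1/2 = 1/2.
Similarly for Rh via the mother's Rh distribution: P(Rh-) = 3/4.
Independent loci: 1/2 × 3/4 = 3/8.

3/8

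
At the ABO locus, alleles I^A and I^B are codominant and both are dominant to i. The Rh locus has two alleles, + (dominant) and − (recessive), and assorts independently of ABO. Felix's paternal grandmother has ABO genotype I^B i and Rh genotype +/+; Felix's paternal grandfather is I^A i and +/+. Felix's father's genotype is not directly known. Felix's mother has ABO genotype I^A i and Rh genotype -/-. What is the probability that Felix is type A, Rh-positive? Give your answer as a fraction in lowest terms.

Felix's father's ABO genotype from I^B i × I^A i: 1/4 I^A I^B, 1/4 I^A i, 1/4 I^B i, 1/4 i i.
Crossing each possibility with the mother I^A i and summing P(type A): 1/4·1/2 + 1/4·3/4 + 1/4·1/4 + 1/4·1/2 = 1/2.
Similarly for Rh via the father's Rh distribution: P(Rh+) = 1.
Independent loci: 1/2 × 1 = 1/2.

1/2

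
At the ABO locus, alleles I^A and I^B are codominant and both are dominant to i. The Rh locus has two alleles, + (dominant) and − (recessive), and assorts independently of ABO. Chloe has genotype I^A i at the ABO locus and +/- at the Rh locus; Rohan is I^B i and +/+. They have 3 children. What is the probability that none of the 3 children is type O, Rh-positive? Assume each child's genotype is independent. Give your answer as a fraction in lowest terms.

ABO cross I^A i × I^B i → 1/4 O, 1/4 A, 1/4 B, 1/4 AB.
Rh cross +/- × +/+ → 1 Rh+; so P(type O, Rh-positive) = 1/4 × 1 = 1/4 per child.
P(not type O, Rh-positive) = 3/4 for one child; (3/4)^3 = 27/64.

27/64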